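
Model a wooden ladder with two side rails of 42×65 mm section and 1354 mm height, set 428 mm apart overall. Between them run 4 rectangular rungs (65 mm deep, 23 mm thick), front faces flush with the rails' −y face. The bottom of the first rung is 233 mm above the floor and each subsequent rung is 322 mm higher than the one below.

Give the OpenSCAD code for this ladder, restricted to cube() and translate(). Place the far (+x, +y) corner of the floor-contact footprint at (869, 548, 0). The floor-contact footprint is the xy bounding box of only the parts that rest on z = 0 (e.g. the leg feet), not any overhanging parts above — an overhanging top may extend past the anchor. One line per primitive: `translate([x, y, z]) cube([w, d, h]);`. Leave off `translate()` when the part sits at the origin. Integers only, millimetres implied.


// rung span = 428 - 2*42 = 344
// rung[k] z = 233 + k*322
translate([441, 483, 0]) cube([42, 65, 1354]);
translate([827, 483, 0]) cube([42, 65, 1354]);
translate([483, 483, 233]) cube([344, 65, 23]);
translate([483, 483, 555]) cube([344, 65, 23]);
translate([483, 483, 877]) cube([344, 65, 23]);
translate([483, 483, 1199]) cube([344, 65, 23]);


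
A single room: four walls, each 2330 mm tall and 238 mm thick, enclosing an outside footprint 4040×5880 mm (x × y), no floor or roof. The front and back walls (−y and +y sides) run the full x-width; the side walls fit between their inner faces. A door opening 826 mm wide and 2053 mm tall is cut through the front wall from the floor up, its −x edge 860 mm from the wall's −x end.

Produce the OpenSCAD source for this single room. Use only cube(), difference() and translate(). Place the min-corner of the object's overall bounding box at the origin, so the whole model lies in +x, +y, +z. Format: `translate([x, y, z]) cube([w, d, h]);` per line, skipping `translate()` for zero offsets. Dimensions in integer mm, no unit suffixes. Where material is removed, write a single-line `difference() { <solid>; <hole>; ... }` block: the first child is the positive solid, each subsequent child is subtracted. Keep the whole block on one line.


difference() { cube([4040, 238, 2330]); translate([860, 0, 0]) cube([826, 238, 2053]); }
translate([0, 5642, 0]) cube([4040, 238, 2330]);
translate([0, 238, 0]) cube([238, 5404, 2330]);
translate([3802, 238, 0]) cube([238, 5404, 2330]);


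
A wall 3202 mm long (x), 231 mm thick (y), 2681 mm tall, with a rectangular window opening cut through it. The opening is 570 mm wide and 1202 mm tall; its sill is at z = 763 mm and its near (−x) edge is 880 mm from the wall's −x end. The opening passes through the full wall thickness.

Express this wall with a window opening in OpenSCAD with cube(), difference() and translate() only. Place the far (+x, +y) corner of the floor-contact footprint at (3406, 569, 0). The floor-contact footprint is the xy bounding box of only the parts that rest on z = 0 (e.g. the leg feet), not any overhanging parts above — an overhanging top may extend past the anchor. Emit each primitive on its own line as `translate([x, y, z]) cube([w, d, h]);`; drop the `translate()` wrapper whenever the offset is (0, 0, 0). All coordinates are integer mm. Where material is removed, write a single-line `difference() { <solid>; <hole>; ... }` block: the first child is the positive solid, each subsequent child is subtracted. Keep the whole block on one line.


difference() { translate([204, 338, 0]) cube([3202, 231, 2681]); translate([1084, 338, 763]) cube([570, 231, 1202]); }


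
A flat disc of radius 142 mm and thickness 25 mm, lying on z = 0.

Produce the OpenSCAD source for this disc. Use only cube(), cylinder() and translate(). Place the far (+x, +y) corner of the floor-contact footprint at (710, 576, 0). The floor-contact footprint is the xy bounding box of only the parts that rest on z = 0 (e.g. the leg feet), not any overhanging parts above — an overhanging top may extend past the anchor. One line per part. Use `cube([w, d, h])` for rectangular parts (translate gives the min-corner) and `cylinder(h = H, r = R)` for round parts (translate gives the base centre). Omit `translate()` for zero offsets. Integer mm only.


translate([568, 434, 0]) cylinder(h = 25, r = 142);


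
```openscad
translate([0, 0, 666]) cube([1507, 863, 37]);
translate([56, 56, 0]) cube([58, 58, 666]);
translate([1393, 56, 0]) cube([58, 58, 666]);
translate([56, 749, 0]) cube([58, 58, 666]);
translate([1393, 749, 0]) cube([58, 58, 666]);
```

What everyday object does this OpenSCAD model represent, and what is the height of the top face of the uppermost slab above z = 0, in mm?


A table. The table height is 703 mm.

A 1507×863×37 slab sits at z = 666 on four 58 mm square posts — a table. The top surface is at 666 + 37 = 703 mm.


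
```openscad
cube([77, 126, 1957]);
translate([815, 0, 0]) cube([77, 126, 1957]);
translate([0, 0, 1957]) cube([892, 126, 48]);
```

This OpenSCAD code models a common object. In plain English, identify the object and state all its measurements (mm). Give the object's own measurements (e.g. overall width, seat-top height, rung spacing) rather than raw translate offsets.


A door frame. The clear opening is 738 mm wide and 1957 mm high. Two 77 mm wide jambs, 126 mm deep, stand either side of the opening from the floor to the top of the opening. A 48 mm thick head sits across the top of both jambs, spanning the full outside width of the frame.


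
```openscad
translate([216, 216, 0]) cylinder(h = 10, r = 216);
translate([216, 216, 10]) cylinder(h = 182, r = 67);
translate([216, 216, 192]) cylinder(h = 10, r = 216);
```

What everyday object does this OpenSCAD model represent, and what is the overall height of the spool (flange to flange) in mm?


A spool. The overall height is 202 mm.

Three coaxial cylinders, large–small–large — a spool. Two 10 mm flanges and a 182 mm core give 10 + 182 + 10 = 202 mm.


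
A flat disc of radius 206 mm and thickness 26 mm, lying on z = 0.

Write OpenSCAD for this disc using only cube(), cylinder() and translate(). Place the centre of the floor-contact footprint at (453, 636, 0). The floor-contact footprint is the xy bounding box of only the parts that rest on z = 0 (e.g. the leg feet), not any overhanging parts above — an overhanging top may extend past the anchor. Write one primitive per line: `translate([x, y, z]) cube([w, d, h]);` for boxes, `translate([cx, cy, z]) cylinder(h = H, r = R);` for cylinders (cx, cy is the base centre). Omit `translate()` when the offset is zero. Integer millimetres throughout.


translate([453, 636, 0]) cylinder(h = 26, r = 206);


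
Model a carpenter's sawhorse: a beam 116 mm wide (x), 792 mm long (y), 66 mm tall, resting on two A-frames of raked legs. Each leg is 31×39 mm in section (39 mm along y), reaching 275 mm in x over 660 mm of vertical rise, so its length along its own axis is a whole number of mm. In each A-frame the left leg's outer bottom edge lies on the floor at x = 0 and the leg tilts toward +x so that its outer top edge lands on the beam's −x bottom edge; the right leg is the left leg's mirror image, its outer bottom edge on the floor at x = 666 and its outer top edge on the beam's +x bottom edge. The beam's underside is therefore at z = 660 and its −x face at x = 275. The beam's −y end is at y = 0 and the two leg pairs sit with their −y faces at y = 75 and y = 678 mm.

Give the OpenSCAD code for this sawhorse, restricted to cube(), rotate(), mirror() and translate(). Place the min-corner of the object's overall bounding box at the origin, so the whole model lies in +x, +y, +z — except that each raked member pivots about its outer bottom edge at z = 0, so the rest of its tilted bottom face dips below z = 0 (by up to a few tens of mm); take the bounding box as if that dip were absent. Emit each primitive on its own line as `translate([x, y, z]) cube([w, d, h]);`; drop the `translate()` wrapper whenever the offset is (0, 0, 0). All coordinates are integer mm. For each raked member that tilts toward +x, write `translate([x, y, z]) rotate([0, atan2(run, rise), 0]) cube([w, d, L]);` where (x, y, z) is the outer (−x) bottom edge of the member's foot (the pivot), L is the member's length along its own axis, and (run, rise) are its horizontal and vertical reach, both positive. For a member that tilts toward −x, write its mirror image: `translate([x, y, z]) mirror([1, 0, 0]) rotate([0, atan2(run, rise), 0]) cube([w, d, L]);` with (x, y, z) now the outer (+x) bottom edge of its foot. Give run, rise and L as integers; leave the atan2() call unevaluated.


// leg length = √(275² + 660²) = 715
// right-leg outer foot x = 2·275 + 116 = 666
// beam min-corner = (275, 0, 660)
translate([275, 0, 660]) cube([116, 792, 66]);
translate([0, 75, 0]) rotate([0, atan2(275, 660), 0]) cube([31, 39, 715]);
translate([666, 75, 0]) mirror([1, 0, 0]) rotate([0, atan2(275, 660), 0]) cube([31, 39, 715]);
translate([0, 678, 0]) rotate([0, atan2(275, 660), 0]) cube([31, 39, 715]);
translate([666, 678, 0]) mirror([1, 0, 0]) rotate([0, atan2(275, 660), 0]) cube([31, 39, 715]);


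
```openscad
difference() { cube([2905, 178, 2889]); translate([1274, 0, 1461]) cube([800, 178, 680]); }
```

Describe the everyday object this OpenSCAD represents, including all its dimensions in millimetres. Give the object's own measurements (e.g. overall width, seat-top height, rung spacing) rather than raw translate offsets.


A wall 2905 mm long (x), 178 mm thick (y), 2889 mm tall, with a rectangular window opening cut through it. The opening is 800 mm wide and 680 mm tall; its sill is at z = 1461 mm and its near (−x) edge is 1274 mm from the wall's −x end. The opening passes through the full wall thickness.


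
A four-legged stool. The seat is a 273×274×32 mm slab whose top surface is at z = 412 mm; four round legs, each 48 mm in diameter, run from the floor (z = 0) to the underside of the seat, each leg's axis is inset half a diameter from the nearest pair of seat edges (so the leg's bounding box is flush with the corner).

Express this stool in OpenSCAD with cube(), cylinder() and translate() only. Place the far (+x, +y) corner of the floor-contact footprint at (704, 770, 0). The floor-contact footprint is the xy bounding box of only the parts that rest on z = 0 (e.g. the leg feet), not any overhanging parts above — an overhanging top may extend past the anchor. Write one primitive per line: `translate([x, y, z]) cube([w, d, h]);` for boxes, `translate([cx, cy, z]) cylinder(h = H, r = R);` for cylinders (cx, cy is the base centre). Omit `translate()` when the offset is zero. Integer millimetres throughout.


translate([431, 496, 380]) cube([273, 274, 32]);
translate([455, 520, 0]) cylinder(h = 380, r = 24);
translate([680, 520, 0]) cylinder(h = 380, r = 24);
translate([455, 746, 0]) cylinder(h = 380, r = 24);
translate([680, 746, 0]) cylinder(h = 380, r = 24);


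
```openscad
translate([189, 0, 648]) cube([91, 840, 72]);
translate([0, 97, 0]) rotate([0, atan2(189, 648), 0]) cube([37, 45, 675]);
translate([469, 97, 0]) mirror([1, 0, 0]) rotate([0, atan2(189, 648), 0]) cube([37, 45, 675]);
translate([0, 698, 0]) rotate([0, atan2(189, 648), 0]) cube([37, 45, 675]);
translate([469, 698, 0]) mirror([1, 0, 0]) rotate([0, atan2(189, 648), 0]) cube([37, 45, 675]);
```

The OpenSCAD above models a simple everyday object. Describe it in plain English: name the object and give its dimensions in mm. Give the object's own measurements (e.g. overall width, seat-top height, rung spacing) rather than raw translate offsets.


A sawhorse. A 91×840×72 mm beam (x, y, z) sits on two A-frame leg pairs. Each pair is two raked legs of 37×45 mm section (45 mm along y) splaying symmetrically in x. Each leg rises 648 mm vertically over 189 mm of horizontal reach and is 675 mm long along its own axis. Every leg's outer bottom edge rests on the floor and its outer top edge meets a bottom edge of the beam — the left legs (tilting toward +x) meet the beam's −x bottom edge, the right legs (their mirror images, tilting toward −x) meet its +x bottom edge — so the leg tops tuck under the beam, the beam's underside is 648 mm above the floor, and the feet are 469 mm apart outside-to-outside with the beam centred between them. The two leg pairs are set in 97 mm from either end of the beam.


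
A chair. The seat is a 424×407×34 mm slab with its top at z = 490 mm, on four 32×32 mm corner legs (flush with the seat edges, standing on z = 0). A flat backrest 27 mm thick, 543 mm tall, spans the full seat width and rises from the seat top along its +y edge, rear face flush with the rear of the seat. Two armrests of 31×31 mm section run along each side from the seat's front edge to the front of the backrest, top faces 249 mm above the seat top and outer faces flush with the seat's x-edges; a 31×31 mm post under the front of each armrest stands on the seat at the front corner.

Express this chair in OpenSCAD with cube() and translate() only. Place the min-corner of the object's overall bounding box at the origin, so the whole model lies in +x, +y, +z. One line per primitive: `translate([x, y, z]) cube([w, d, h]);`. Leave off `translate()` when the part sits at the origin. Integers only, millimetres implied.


translate([0, 0, 456]) cube([424, 407, 34]);
cube([32, 32, 456]);
translate([392, 0, 0]) cube([32, 32, 456]);
translate([0, 375, 0]) cube([32, 32, 456]);
translate([392, 375, 0]) cube([32, 32, 456]);
translate([0, 380, 490]) cube([424, 27, 543]);
translate([0, 0, 708]) cube([31, 380, 31]);
translate([393, 0, 708]) cube([31, 380, 31]);
translate([0, 0, 490]) cube([31, 31, 218]);
translate([393, 0, 490]) cube([31, 31, 218]);


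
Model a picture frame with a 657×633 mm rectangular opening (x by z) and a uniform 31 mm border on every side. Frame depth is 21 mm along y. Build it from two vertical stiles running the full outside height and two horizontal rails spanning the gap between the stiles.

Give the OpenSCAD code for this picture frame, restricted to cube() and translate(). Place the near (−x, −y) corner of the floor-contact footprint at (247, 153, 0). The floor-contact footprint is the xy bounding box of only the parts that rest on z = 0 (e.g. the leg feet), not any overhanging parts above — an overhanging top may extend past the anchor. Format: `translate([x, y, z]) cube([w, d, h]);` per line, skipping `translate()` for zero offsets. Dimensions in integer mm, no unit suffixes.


translate([247, 153, 0]) cube([31, 21, 695]);
translate([935, 153, 0]) cube([31, 21, 695]);
translate([278, 153, 0]) cube([657, 21, 31]);
translate([278, 153, 664]) cube([657, 21, 31]);


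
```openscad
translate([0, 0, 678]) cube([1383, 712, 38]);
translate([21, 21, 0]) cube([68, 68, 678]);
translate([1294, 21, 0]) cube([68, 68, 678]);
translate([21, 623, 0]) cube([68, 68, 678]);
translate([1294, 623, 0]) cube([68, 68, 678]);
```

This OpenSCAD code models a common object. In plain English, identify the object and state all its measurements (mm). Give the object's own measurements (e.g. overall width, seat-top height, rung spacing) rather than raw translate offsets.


A table: top 1383 mm (x) × 712 mm (y), 38 mm thick, upper face at z = 716 mm, on four 68×68 mm square legs, each inset 21 mm from the nearest pair of top edges from z = 0 to the bottom of the top.


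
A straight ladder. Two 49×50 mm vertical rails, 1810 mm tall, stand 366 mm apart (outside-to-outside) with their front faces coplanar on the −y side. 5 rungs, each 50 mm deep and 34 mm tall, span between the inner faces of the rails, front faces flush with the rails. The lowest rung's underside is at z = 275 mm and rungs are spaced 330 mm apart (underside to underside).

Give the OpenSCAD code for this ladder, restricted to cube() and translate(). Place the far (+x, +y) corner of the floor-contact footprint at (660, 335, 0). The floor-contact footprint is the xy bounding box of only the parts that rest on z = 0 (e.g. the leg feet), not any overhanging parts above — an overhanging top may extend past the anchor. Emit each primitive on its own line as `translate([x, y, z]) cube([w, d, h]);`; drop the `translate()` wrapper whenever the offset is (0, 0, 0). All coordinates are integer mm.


translate([294, 285, 0]) cube([49, 50, 1810]);
translate([611, 285, 0]) cube([49, 50, 1810]);
translate([343, 285, 275]) cube([268, 50, 34]);
translate([343, 285, 605]) cube([268, 50, 34]);
translate([343, 285, 935]) cube([268, 50, 34]);
translate([343, 285, 1265]) cube([268, 50, 34]);
translate([343, 285, 1595]) cube([268, 50, 34]);


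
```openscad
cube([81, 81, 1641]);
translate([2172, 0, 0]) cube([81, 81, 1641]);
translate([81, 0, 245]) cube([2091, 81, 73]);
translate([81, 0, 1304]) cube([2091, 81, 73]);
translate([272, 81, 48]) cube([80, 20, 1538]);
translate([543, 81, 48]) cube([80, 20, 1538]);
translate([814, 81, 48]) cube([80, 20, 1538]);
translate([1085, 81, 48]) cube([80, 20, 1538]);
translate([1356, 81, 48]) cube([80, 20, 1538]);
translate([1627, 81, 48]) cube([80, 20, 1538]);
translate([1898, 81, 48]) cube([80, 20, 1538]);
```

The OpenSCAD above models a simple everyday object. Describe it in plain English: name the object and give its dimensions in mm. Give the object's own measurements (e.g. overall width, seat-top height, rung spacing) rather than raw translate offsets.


A fence section. Two 81×81 mm posts, 1641 mm tall, stand on the floor with a clear span of 2091 mm between their inner faces. Two horizontal rails of 81×73 mm section span the gap between the posts with their undersides at z = 245 mm and z = 1304 mm, flush with the posts' −y face. 7 pickets, each 80 mm wide, 20 mm thick and 1538 mm tall, are fixed to the +y face of the rails with their bottoms at z = 48 mm, spaced across the span with a 191 mm gap after the −x post and between neighbouring pickets, with 194 mm left before the +x post.


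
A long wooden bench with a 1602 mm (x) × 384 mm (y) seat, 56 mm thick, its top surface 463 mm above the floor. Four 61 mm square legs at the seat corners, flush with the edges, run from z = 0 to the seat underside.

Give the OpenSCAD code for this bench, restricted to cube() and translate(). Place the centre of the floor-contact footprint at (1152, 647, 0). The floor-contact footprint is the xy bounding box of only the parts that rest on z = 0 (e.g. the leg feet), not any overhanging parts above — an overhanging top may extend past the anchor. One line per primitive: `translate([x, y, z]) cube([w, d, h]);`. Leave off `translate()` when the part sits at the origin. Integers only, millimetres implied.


// leg_h = 463 − 56 = 407
translate([351, 455, 407]) cube([1602, 384, 56]);
translate([351, 455, 0]) cube([61, 61, 407]);
translate([351, 778, 0]) cube([61, 61, 407]);
translate([1892, 455, 0]) cube([61, 61, 407]);
translate([1892, 778, 0]) cube([61, 61, 407]);


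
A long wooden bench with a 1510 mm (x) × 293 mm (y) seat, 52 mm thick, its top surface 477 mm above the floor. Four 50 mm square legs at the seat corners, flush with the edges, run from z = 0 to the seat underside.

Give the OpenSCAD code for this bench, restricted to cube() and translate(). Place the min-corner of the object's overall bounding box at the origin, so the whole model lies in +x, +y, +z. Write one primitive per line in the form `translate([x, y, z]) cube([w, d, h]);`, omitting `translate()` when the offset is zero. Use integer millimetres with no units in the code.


translate([0, 0, 425]) cube([1510, 293, 52]);
cube([50, 50, 425]);
translate([0, 243, 0]) cube([50, 50, 425]);
translate([1460, 0, 0]) cube([50, 50, 425]);
translate([1460, 243, 0]) cube([50, 50, 425]);


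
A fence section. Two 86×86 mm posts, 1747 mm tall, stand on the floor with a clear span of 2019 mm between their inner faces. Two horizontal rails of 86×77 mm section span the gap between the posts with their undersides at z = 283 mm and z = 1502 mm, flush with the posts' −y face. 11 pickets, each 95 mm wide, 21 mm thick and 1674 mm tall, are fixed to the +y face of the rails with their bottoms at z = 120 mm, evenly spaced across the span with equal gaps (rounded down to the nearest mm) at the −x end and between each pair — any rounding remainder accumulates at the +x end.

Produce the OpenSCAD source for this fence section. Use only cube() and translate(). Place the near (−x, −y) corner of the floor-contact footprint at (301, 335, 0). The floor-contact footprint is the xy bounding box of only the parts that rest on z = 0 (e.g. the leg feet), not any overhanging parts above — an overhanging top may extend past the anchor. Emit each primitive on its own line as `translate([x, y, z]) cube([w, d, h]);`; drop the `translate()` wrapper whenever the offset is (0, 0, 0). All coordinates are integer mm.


translate([301, 335, 0]) cube([86, 86, 1747]);
translate([2406, 335, 0]) cube([86, 86, 1747]);
translate([387, 335, 283]) cube([2019, 86, 77]);
translate([387, 335, 1502]) cube([2019, 86, 77]);
translate([468, 421, 120]) cube([95, 21, 1674]);
translate([644, 421, 120]) cube([95, 21, 1674]);
translate([820, 421, 120]) cube([95, 21, 1674]);
translate([996, 421, 120]) cube([95, 21, 1674]);
translate([1172, 421, 120]) cube([95, 21, 1674]);
translate([1348, 421, 120]) cube([95, 21, 1674]);
translate([1524, 421, 120]) cube([95, 21, 1674]);
translate([1700, 421, 120]) cube([95, 21, 1674]);
translate([1876, 421, 120]) cube([95, 21, 1674]);
translate([2052, 421, 120]) cube([95, 21, 1674]);
translate([2228, 421, 120]) cube([95, 21, 1674]);


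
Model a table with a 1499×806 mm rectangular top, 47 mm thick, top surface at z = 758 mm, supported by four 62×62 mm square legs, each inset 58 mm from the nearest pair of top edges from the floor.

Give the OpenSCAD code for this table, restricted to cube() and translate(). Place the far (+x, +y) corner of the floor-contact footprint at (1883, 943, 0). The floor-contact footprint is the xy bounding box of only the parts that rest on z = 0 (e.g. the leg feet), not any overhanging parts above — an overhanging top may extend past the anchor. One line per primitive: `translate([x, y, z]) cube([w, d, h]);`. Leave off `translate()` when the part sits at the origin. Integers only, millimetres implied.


translate([442, 195, 711]) cube([1499, 806, 47]);
translate([500, 253, 0]) cube([62, 62, 711]);
translate([1821, 253, 0]) cube([62, 62, 711]);
translate([500, 881, 0]) cube([62, 62, 711]);
translate([1821, 881, 0]) cube([62, 62, 711]);


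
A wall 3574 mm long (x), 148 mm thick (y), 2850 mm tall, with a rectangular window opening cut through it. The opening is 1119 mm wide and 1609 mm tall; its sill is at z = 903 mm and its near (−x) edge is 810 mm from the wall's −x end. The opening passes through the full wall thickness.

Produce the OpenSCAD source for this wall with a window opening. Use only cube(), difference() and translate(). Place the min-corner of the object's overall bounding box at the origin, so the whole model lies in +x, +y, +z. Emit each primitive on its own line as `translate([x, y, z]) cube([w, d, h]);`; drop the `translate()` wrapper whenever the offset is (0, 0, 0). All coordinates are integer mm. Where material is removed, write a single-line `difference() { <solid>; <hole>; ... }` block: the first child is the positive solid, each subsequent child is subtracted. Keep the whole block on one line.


difference() { cube([3574, 148, 2850]); translate([810, 0, 903]) cube([1119, 148, 1609]); }


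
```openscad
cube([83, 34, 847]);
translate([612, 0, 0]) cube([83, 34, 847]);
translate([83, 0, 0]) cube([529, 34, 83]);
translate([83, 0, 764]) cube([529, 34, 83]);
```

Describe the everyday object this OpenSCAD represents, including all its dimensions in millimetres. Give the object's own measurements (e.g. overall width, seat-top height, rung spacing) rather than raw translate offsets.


A rectangular picture frame lying in the x–z plane (depth along y). The opening is 529 mm wide (x) by 681 mm tall (z), surrounded by a border 83 mm wide on all four sides. The frame is 34 mm deep and is made of two full-height vertical stiles with two horizontal rails fitted between them.


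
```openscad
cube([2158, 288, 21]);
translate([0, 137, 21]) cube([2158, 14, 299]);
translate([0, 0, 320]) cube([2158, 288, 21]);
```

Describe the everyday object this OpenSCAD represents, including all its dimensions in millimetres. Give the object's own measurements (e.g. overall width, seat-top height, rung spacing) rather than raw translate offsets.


An I-beam lying along x, 2158 mm long. Overall section height 341 mm. Two flanges 288 mm wide (y) and 21 mm thick, one on the floor and one at the top; a web 14 mm thick runs between them, centred on the flange width.


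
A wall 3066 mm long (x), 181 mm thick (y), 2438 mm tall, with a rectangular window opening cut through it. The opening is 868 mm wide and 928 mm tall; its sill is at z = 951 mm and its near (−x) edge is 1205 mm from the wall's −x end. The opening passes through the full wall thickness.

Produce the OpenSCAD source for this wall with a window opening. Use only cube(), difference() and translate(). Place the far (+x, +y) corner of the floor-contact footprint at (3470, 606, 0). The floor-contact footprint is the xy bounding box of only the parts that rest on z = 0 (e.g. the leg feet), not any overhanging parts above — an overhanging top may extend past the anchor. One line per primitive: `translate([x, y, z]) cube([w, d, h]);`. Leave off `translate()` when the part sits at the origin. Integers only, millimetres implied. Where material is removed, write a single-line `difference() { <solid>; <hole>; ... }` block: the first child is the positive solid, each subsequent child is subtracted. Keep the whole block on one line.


difference() { translate([404, 425, 0]) cube([3066, 181, 2438]); translate([1609, 425, 951]) cube([868, 181, 928]); }


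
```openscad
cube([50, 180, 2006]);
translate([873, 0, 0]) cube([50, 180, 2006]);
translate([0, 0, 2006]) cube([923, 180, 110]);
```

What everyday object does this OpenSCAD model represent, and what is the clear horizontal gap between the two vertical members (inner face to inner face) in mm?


A door frame. The clear opening width is 823 mm.

Two 2006 mm tall posts with a header on top — a door frame. The left jamb is 50 mm wide at x = 0; the right jamb starts at x = 873. The clear opening is 873 − 50 = 823 mm.


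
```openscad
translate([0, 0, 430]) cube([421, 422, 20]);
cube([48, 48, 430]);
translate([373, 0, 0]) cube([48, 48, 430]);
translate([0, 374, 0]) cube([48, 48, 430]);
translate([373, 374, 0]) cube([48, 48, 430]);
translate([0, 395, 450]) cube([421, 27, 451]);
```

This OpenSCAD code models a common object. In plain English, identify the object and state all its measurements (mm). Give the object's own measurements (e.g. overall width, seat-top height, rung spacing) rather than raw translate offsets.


A chair. The seat is a 421×422×20 mm slab with its top at z = 450 mm, on four 48×48 mm corner legs (flush with the seat edges, standing on z = 0). A flat backrest 27 mm thick, 451 mm tall, spans the full seat width and rises from the seat top along its +y edge, rear face flush with the rear of the seat.


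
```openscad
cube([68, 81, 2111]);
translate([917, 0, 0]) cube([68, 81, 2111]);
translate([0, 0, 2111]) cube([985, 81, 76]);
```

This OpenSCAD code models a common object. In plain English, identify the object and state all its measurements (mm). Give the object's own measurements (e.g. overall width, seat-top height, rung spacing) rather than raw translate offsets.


A door frame. The clear opening is 849 mm wide and 2111 mm high. Two 68 mm wide jambs, 81 mm deep, stand either side of the opening from the floor to the top of the opening. A 76 mm thick head sits across the top of both jambs, spanning the full outside width of the frame.


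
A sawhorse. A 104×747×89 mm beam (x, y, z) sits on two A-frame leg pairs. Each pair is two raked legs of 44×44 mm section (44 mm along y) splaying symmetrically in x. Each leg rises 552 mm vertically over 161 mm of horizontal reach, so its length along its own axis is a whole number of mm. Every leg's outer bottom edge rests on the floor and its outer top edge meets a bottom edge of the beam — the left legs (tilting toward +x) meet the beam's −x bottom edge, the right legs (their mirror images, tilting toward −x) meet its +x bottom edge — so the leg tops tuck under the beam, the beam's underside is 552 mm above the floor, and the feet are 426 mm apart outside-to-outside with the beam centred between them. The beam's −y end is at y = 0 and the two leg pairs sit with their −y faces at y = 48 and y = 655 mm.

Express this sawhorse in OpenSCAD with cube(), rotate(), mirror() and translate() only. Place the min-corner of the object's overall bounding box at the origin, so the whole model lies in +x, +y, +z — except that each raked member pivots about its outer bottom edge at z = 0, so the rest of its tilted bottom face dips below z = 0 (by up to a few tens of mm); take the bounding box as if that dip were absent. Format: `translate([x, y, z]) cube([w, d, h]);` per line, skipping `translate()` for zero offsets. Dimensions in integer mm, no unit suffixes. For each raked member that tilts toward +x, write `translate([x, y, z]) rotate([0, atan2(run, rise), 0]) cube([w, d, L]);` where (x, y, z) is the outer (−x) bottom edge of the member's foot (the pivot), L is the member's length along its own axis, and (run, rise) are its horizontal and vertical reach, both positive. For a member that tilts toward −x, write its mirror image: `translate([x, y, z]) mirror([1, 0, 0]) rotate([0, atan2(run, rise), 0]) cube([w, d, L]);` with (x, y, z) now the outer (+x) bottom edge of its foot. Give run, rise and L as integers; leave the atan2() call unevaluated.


translate([161, 0, 552]) cube([104, 747, 89]);
translate([0, 48, 0]) rotate([0, atan2(161, 552), 0]) cube([44, 44, 575]);
translate([426, 48, 0]) mirror([1, 0, 0]) rotate([0, atan2(161, 552), 0]) cube([44, 44, 575]);
translate([0, 655, 0]) rotate([0, atan2(161, 552), 0]) cube([44, 44, 575]);
translate([426, 655, 0]) mirror([1, 0, 0]) rotate([0, atan2(161, 552), 0]) cube([44, 44, 575]);


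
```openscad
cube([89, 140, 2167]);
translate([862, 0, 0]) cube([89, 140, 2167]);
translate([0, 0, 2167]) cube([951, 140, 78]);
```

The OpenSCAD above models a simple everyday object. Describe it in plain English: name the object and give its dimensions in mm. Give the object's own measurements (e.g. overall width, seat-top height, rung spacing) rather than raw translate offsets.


A door frame. The clear opening is 773 mm wide and 2167 mm high. Two 89 mm wide jambs, 140 mm deep, stand either side of the opening from the floor to the top of the opening. A 78 mm thick head sits across the top of both jambs, spanning the full outside width of the frame.


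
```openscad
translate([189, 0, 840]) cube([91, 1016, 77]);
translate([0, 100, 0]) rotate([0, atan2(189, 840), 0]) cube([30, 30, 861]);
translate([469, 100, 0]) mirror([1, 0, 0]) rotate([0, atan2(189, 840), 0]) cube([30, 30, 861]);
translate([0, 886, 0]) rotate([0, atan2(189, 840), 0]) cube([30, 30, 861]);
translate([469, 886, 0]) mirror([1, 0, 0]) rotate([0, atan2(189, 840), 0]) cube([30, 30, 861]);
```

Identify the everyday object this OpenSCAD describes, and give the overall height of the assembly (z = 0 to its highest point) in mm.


A sawhorse. The overall height is 917 mm.

A beam across two mirrored pairs of raked legs — a sawhorse. The beam's underside is at z = 840 (matching the legs' vertical rise in atan2(189, 840)) and the beam is 77 mm tall, so its top is at 840 + 77 = 917 mm. The raked legs top out at the beam's underside, so that is the highest point.


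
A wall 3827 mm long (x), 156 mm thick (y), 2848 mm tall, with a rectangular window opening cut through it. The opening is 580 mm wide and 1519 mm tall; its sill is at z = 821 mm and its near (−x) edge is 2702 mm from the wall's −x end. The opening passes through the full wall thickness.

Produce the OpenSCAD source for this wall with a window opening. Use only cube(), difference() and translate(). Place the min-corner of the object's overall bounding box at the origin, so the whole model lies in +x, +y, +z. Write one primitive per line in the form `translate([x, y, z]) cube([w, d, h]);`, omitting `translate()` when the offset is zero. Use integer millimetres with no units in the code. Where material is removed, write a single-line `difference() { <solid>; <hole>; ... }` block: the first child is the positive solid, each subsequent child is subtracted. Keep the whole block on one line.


difference() { cube([3827, 156, 2848]); translate([2702, 0, 821]) cube([580, 156, 1519]); }


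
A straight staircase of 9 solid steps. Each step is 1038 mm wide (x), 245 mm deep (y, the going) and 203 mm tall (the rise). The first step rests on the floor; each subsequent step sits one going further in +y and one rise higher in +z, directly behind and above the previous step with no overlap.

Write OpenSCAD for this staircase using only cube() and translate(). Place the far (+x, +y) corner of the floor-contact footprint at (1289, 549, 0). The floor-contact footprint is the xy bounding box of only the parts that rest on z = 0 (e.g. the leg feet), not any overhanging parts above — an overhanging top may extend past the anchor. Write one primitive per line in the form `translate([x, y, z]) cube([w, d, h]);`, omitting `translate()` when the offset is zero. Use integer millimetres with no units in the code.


translate([251, 304, 0]) cube([1038, 245, 203]);
translate([251, 549, 203]) cube([1038, 245, 203]);
translate([251, 794, 406]) cube([1038, 245, 203]);
translate([251, 1039, 609]) cube([1038, 245, 203]);
translate([251, 1284, 812]) cube([1038, 245, 203]);
translate([251, 1529, 1015]) cube([1038, 245, 203]);
translate([251, 1774, 1218]) cube([1038, 245, 203]);
translate([251, 2019, 1421]) cube([1038, 245, 203]);
translate([251, 2264, 1624]) cube([1038, 245, 203]);


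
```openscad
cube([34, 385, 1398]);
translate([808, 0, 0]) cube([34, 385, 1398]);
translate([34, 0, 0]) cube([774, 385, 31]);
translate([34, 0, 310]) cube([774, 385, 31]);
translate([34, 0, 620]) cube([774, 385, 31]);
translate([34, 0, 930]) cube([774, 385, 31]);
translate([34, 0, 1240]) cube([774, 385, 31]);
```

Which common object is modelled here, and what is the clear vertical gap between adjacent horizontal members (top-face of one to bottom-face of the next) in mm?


A bookshelf. The clear shelf gap is 279 mm.

Two tall side panels with 5 horizontal boards between them — a bookshelf. The first two shelf undersides are at z = 0 and z = 310; with shelf thickness 31, the clear gap is 310 − 0 − 31 = 279 mm.


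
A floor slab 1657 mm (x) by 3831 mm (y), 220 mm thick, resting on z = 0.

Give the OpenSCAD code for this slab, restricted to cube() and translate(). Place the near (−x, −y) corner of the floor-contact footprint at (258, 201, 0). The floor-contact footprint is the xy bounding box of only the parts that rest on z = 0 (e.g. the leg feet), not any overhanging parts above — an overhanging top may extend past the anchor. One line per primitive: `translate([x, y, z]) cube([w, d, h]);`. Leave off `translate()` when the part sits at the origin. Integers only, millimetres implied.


translate([258, 201, 0]) cube([1657, 3831, 220]);


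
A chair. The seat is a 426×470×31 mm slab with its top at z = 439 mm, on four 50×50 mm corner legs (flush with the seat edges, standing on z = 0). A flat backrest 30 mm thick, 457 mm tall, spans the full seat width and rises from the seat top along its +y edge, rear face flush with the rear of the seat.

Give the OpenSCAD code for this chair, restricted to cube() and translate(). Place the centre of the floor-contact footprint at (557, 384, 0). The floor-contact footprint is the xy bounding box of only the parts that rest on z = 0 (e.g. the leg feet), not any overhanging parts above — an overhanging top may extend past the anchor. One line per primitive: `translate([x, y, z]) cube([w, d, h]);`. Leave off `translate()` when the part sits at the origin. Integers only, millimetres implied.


translate([344, 149, 408]) cube([426, 470, 31]);
translate([344, 149, 0]) cube([50, 50, 408]);
translate([720, 149, 0]) cube([50, 50, 408]);
translate([344, 569, 0]) cube([50, 50, 408]);
translate([720, 569, 0]) cube([50, 50, 408]);
translate([344, 589, 439]) cube([426, 30, 457]);


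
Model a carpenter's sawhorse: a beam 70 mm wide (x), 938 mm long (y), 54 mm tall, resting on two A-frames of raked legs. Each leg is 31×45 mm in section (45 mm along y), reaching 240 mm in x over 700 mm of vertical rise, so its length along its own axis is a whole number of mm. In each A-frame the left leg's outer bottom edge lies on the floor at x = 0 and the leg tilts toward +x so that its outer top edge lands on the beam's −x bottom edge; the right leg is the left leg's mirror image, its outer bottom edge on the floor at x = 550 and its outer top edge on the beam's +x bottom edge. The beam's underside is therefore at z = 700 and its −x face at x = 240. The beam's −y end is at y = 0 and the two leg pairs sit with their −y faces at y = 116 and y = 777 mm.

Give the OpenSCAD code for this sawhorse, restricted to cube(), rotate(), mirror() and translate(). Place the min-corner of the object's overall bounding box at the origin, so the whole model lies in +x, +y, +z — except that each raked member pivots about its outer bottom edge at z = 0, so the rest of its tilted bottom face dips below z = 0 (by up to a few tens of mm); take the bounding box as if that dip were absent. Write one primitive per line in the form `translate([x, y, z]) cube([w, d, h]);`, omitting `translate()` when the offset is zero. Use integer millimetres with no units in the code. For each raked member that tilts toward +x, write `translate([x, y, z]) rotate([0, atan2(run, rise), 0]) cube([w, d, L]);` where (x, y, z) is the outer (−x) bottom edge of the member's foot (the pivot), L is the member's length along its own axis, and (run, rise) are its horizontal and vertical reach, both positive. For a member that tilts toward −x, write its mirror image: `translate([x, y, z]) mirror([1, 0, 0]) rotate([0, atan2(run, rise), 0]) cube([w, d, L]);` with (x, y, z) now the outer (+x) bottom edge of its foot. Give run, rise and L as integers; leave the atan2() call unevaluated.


translate([240, 0, 700]) cube([70, 938, 54]);
translate([0, 116, 0]) rotate([0, atan2(240, 700), 0]) cube([31, 45, 740]);
translate([550, 116, 0]) mirror([1, 0, 0]) rotate([0, atan2(240, 700), 0]) cube([31, 45, 740]);
translate([0, 777, 0]) rotate([0, atan2(240, 700), 0]) cube([31, 45, 740]);
translate([550, 777, 0]) mirror([1, 0, 0]) rotate([0, atan2(240, 700), 0]) cube([31, 45, 740]);


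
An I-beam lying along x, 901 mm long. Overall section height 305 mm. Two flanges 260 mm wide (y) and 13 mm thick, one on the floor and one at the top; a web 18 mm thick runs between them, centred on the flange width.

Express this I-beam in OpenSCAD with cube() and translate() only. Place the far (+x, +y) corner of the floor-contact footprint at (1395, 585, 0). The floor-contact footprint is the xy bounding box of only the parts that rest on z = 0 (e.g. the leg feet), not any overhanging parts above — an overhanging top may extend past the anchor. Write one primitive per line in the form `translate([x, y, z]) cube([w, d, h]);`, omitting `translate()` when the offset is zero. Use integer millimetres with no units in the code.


translate([494, 325, 0]) cube([901, 260, 13]);
translate([494, 446, 13]) cube([901, 18, 279]);
translate([494, 325, 292]) cube([901, 260, 13]);


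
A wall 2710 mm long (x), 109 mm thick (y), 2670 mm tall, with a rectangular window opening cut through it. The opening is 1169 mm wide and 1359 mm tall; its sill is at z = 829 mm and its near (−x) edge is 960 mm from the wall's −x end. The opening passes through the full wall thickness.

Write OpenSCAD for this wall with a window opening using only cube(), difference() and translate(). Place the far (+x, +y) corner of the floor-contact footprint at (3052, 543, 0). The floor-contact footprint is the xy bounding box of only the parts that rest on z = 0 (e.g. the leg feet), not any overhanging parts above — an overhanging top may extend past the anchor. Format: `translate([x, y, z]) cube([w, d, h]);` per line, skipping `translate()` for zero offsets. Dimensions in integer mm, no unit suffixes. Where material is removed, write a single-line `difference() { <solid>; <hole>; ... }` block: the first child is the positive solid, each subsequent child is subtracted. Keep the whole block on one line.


difference() { translate([342, 434, 0]) cube([2710, 109, 2670]); translate([1302, 434, 829]) cube([1169, 109, 1359]); }
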